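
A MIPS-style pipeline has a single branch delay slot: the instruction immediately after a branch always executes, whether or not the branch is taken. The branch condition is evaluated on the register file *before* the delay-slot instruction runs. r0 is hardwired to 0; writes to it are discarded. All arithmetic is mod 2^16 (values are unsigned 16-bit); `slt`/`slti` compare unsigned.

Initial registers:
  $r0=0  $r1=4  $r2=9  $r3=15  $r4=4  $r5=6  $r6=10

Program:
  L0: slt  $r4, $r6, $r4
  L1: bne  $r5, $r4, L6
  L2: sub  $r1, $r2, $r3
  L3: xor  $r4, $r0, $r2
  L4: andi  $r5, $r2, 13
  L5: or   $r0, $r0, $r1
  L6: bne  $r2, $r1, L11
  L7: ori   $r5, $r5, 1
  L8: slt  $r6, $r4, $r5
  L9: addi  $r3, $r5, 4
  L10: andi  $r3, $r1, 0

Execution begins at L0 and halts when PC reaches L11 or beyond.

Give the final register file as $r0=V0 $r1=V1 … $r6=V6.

#0 slt  $r4, $r6, $r4 ; 0/4/9/15/0/6/10
#1 bne  $r5, $r4, L6 ; 0/4/9/15/0/6/10 ; →target
#2 sub  $r1, $r2, $r3 ; 0/65530/9/15/0/6/10
#6 bne  $r2, $r1, L11 ; 0/65530/9/15/0/6/10 ; →target
#7 ori   $r5, $r5, 1 ; 0/65530/9/15/0/7/10

$r0=0 $r1=65530 $r2=9 $r3=15 $r4=0 $r5=7 $r6=10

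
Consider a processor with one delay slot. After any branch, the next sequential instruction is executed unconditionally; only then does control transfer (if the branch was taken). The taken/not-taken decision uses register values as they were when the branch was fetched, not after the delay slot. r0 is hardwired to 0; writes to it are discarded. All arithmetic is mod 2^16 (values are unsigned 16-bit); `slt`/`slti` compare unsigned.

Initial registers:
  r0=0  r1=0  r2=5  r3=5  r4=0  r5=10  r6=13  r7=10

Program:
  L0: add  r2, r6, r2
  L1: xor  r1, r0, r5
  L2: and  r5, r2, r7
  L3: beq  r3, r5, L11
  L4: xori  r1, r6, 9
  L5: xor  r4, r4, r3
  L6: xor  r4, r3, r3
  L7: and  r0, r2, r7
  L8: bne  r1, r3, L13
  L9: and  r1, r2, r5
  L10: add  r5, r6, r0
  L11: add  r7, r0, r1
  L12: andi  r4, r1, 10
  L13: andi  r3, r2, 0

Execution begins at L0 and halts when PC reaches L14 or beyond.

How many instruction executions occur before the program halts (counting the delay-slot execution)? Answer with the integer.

11

  step pc=0: add  r2, r6, r2  regs=(0,0,18,5,0,10,13,10)
  step pc=1: xor  r1, r0, r5  regs=(0,10,18,5,0,10,13,10)
  step pc=2: and  r5, r2, r7  regs=(0,10,18,5,0,2,13,10)
  step pc=3: beq  r3, r5, L11  cond=F  regs=(0,10,18,5,0,2,13,10)
  step pc=4: xori  r1, r6, 9  regs=(0,4,18,5,0,2,13,10)
  step pc=5: xor  r4, r4, r3  regs=(0,4,18,5,5,2,13,10)
  step pc=6: xor  r4, r3, r3  regs=(0,4,18,5,0,2,13,10)
  step pc=7: and  r0, r2, r7  regs=(0,4,18,5,0,2,13,10)
  step pc=8: bne  r1, r3, L13  cond=T  regs=(0,4,18,5,0,2,13,10)
  step pc=9: and  r1, r2, r5  regs=(0,2,18,5,0,2,13,10)
  step pc=13: andi  r3, r2, 0  regs=(0,2,18,0,0,2,13,10)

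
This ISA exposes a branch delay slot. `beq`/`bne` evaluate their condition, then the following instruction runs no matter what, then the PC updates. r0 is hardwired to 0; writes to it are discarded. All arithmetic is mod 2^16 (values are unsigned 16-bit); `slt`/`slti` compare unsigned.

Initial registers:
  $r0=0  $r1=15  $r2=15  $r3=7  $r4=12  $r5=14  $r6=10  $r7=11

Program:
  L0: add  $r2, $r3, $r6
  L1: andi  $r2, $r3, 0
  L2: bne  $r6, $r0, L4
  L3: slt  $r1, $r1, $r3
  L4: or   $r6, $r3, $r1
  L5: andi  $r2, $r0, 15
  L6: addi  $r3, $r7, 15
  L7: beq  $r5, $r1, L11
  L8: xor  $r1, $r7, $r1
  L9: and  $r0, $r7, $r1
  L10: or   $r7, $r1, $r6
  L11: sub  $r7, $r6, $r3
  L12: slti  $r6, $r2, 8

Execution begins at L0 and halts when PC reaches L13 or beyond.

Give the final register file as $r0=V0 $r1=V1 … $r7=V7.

$r0=0 $r1=11 $r2=0 $r3=26 $r4=12 $r5=14 $r6=1 $r7=65517

PC=0  add  $r2, $r3, $r6     | $r0=0 $r1=15 $r2=17 $r3=7 $r4=12 $r5=14 $r6=10 $r7=11
PC=1  andi  $r2, $r3, 0      | $r0=0 $r1=15 $r2=0 $r3=7 $r4=12 $r5=14 $r6=10 $r7=11
PC=2  bne  $r6, $r0, L4      | $r0=0 $r1=15 $r2=0 $r3=7 $r4=12 $r5=14 $r6=10 $r7=11  [TAKEN]
PC=3  slt  $r1, $r1, $r3     | $r0=0 $r1=0 $r2=0 $r3=7 $r4=12 $r5=14 $r6=10 $r7=11
PC=4  or   $r6, $r3, $r1     | $r0=0 $r1=0 $r2=0 $r3=7 $r4=12 $r5=14 $r6=7 $r7=11
PC=5  andi  $r2, $r0, 15     | $r0=0 $r1=0 $r2=0 $r3=7 $r4=12 $r5=14 $r6=7 $r7=11
PC=6  addi  $r3, $r7, 15     | $r0=0 $r1=0 $r2=0 $r3=26 $r4=12 $r5=14 $r6=7 $r7=11
PC=7  beq  $r5, $r1, L11     | $r0=0 $r1=0 $r2=0 $r3=26 $r4=12 $r5=14 $r6=7 $r7=11  [not taken]
PC=8  xor  $r1, $r7, $r1     | $r0=0 $r1=11 $r2=0 $r3=26 $r4=12 $r5=14 $r6=7 $r7=11
PC=9  and  $r0, $r7, $r1     | $r0=0 $r1=11 $r2=0 $r3=26 $r4=12 $r5=14 $r6=7 $r7=11
PC=10 or   $r7, $r1, $r6     | $r0=0 $r1=11 $r2=0 $r3=26 $r4=12 $r5=14 $r6=7 $r7=15
PC=11 sub  $r7, $r6, $r3     | $r0=0 $r1=11 $r2=0 $r3=26 $r4=12 $r5=14 $r6=7 $r7=65517
PC=12 slti  $r6, $r2, 8      | $r0=0 $r1=11 $r2=0 $r3=26 $r4=12 $r5=14 $r6=1 $r7=65517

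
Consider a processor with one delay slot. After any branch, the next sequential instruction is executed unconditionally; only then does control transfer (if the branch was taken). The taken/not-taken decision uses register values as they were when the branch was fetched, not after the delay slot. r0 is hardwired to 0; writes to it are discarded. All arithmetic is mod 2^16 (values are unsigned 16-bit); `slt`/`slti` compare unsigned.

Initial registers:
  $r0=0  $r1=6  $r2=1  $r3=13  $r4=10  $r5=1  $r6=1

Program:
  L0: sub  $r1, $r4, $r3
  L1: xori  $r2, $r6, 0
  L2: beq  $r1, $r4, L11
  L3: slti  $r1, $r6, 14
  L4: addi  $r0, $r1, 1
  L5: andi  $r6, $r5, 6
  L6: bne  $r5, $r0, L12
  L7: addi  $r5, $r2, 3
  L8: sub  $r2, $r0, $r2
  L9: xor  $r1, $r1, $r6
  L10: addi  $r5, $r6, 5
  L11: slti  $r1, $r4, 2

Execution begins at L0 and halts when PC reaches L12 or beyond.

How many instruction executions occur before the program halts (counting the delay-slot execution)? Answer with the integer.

8

PC=0  sub  $r1, $r4, $r3     | $r0=0 $r1=65533 $r2=1 $r3=13 $r4=10 $r5=1 $r6=1
PC=1  xori  $r2, $r6, 0      | $r0=0 $r1=65533 $r2=1 $r3=13 $r4=10 $r5=1 $r6=1
PC=2  beq  $r1, $r4, L11     | $r0=0 $r1=65533 $r2=1 $r3=13 $r4=10 $r5=1 $r6=1  [not taken]
PC=3  slti  $r1, $r6, 14     | $r0=0 $r1=1 $r2=1 $r3=13 $r4=10 $r5=1 $r6=1
PC=4  addi  $r0, $r1, 1      | $r0=0 $r1=1 $r2=1 $r3=13 $r4=10 $r5=1 $r6=1
PC=5  andi  $r6, $r5, 6      | $r0=0 $r1=1 $r2=1 $r3=13 $r4=10 $r5=1 $r6=0
PC=6  bne  $r5, $r0, L12     | $r0=0 $r1=1 $r2=1 $r3=13 $r4=10 $r5=1 $r6=0  [TAKEN]
PC=7  addi  $r5, $r2, 3      | $r0=0 $r1=1 $r2=1 $r3=13 $r4=10 $r5=4 $r6=0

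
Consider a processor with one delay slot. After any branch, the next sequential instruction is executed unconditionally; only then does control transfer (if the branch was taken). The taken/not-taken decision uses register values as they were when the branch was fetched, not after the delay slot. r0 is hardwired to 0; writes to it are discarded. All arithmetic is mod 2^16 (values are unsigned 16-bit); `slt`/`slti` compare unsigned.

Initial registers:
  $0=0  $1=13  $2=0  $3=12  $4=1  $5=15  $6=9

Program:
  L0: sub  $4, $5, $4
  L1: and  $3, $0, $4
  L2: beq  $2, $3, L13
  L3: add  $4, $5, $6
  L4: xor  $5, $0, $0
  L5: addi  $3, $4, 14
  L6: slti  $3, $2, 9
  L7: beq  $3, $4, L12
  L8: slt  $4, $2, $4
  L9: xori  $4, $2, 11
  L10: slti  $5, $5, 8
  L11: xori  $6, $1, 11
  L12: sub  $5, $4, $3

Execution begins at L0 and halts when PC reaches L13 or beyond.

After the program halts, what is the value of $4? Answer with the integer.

[0] sub  $4, $5, $4  →  {$0:0, $1:13, $2:0, $3:12, $4:14, $5:15, $6:9}
[1] and  $3, $0, $4  →  {$0:0, $1:13, $2:0, $3:0, $4:14, $5:15, $6:9}
[2] beq  $2, $3, L13  →  {$0:0, $1:13, $2:0, $3:0, $4:14, $5:15, $6:9}  ⟨branch taken⟩
[3] add  $4, $5, $6  →  {$0:0, $1:13, $2:0, $3:0, $4:24, $5:15, $6:9}

24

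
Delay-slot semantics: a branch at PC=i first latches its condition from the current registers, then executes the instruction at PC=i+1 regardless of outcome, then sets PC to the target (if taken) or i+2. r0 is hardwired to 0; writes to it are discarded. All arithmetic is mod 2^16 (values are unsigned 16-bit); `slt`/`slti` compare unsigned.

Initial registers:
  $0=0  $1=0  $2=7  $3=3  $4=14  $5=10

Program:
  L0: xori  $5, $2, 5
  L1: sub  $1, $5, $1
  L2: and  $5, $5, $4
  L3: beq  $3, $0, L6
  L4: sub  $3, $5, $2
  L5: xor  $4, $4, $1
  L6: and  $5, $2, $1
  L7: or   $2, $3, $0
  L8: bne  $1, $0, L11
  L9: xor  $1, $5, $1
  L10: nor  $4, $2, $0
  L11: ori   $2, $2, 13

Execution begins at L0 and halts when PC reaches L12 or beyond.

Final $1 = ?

0

[0] xori  $5, $2, 5  →  {$0:0, $1:0, $2:7, $3:3, $4:14, $5:2}
[1] sub  $1, $5, $1  →  {$0:0, $1:2, $2:7, $3:3, $4:14, $5:2}
[2] and  $5, $5, $4  →  {$0:0, $1:2, $2:7, $3:3, $4:14, $5:2}
[3] beq  $3, $0, L6  →  {$0:0, $1:2, $2:7, $3:3, $4:14, $5:2}  ⟨branch fallthrough⟩
[4] sub  $3, $5, $2  →  {$0:0, $1:2, $2:7, $3:65531, $4:14, $5:2}
[5] xor  $4, $4, $1  →  {$0:0, $1:2, $2:7, $3:65531, $4:12, $5:2}
[6] and  $5, $2, $1  →  {$0:0, $1:2, $2:7, $3:65531, $4:12, $5:2}
[7] or   $2, $3, $0  →  {$0:0, $1:2, $2:65531, $3:65531, $4:12, $5:2}
[8] bne  $1, $0, L11  →  {$0:0, $1:2, $2:65531, $3:65531, $4:12, $5:2}  ⟨branch taken⟩
[9] xor  $1, $5, $1  →  {$0:0, $1:0, $2:65531, $3:65531, $4:12, $5:2}
[11] ori   $2, $2, 13  →  {$0:0, $1:0, $2:65535, $3:65531, $4:12, $5:2}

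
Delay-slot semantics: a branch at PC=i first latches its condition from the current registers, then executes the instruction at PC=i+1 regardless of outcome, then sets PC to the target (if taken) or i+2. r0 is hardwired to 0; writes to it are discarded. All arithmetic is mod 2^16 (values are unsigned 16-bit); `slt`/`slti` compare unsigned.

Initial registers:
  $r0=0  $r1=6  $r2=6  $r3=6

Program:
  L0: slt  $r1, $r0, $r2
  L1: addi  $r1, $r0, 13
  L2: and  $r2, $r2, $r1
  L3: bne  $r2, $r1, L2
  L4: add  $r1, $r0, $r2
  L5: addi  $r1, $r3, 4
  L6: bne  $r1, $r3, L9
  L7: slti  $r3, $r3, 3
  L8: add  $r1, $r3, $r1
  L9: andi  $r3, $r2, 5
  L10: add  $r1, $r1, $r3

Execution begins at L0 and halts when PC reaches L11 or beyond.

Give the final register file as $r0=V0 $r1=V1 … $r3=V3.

[0] slt  $r1, $r0, $r2  →  {$r0:0, $r1:1, $r2:6, $r3:6}
[1] addi  $r1, $r0, 13  →  {$r0:0, $r1:13, $r2:6, $r3:6}
[2] and  $r2, $r2, $r1  →  {$r0:0, $r1:13, $r2:4, $r3:6}
[3] bne  $r2, $r1, L2  →  {$r0:0, $r1:13, $r2:4, $r3:6}  ⟨branch taken⟩
[4] add  $r1, $r0, $r2  →  {$r0:0, $r1:4, $r2:4, $r3:6}
[2] and  $r2, $r2, $r1  →  {$r0:0, $r1:4, $r2:4, $r3:6}
[3] bne  $r2, $r1, L2  →  {$r0:0, $r1:4, $r2:4, $r3:6}  ⟨branch fallthrough⟩
[4] add  $r1, $r0, $r2  →  {$r0:0, $r1:4, $r2:4, $r3:6}
[5] addi  $r1, $r3, 4  →  {$r0:0, $r1:10, $r2:4, $r3:6}
[6] bne  $r1, $r3, L9  →  {$r0:0, $r1:10, $r2:4, $r3:6}  ⟨branch taken⟩
[7] slti  $r3, $r3, 3  →  {$r0:0, $r1:10, $r2:4, $r3:0}
[9] andi  $r3, $r2, 5  →  {$r0:0, $r1:10, $r2:4, $r3:4}
[10] add  $r1, $r1, $r3  →  {$r0:0, $r1:14, $r2:4, $r3:4}

$r0=0 $r1=14 $r2=4 $r3=4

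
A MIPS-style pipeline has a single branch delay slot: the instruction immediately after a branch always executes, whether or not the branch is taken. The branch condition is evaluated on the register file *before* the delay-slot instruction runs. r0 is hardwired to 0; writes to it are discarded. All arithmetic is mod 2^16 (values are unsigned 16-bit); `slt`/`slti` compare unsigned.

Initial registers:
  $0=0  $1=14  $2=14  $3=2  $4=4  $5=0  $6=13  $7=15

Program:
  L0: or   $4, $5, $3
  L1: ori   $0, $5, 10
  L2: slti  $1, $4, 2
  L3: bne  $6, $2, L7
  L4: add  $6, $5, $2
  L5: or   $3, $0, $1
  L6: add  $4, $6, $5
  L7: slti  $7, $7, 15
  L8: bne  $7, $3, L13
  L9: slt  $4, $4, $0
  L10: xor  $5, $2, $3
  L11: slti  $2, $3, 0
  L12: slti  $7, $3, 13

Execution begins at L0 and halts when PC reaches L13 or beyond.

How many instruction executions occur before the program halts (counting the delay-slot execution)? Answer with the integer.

8

  step pc=0: or   $4, $5, $3  regs=(0,14,14,2,2,0,13,15)
  step pc=1: ori   $0, $5, 10  regs=(0,14,14,2,2,0,13,15)
  step pc=2: slti  $1, $4, 2  regs=(0,0,14,2,2,0,13,15)
  step pc=3: bne  $6, $2, L7  cond=T  regs=(0,0,14,2,2,0,13,15)
  step pc=4: add  $6, $5, $2  regs=(0,0,14,2,2,0,14,15)
  step pc=7: slti  $7, $7, 15  regs=(0,0,14,2,2,0,14,0)
  step pc=8: bne  $7, $3, L13  cond=T  regs=(0,0,14,2,2,0,14,0)
  step pc=9: slt  $4, $4, $0  regs=(0,0,14,2,0,0,14,0)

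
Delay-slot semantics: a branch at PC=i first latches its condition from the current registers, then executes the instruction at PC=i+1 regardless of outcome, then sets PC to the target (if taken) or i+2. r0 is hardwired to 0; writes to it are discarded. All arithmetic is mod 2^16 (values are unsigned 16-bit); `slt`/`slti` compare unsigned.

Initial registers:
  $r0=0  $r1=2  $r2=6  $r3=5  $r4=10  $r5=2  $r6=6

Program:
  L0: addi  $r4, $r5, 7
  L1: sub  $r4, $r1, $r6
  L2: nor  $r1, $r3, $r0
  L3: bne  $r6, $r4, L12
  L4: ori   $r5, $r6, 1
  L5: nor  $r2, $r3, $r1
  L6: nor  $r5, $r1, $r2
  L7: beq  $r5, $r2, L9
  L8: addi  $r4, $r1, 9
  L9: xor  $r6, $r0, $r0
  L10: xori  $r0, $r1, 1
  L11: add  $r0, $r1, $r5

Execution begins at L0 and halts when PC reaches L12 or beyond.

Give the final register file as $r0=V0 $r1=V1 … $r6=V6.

PC=0  addi  $r4, $r5, 7      | $r0=0 $r1=2 $r2=6 $r3=5 $r4=9 $r5=2 $r6=6
PC=1  sub  $r4, $r1, $r6     | $r0=0 $r1=2 $r2=6 $r3=5 $r4=65532 $r5=2 $r6=6
PC=2  nor  $r1, $r3, $r0     | $r0=0 $r1=65530 $r2=6 $r3=5 $r4=65532 $r5=2 $r6=6
PC=3  bne  $r6, $r4, L12     | $r0=0 $r1=65530 $r2=6 $r3=5 $r4=65532 $r5=2 $r6=6  [TAKEN]
PC=4  ori   $r5, $r6, 1      | $r0=0 $r1=65530 $r2=6 $r3=5 $r4=65532 $r5=7 $r6=6

$r0=0 $r1=65530 $r2=6 $r3=5 $r4=65532 $r5=7 $r6=6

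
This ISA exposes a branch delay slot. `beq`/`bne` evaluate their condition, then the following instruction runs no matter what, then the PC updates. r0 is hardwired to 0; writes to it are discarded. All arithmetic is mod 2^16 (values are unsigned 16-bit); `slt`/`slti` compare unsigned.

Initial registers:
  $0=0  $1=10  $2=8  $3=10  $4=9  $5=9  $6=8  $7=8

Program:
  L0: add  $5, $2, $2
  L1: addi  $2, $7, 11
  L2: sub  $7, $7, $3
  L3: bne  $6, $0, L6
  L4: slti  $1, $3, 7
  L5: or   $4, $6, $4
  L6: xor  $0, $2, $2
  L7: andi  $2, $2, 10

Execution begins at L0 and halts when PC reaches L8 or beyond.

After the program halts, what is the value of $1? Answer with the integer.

PC=0  add  $5, $2, $2        | $0=0 $1=10 $2=8 $3=10 $4=9 $5=16 $6=8 $7=8
PC=1  addi  $2, $7, 11       | $0=0 $1=10 $2=19 $3=10 $4=9 $5=16 $6=8 $7=8
PC=2  sub  $7, $7, $3        | $0=0 $1=10 $2=19 $3=10 $4=9 $5=16 $6=8 $7=65534
PC=3  bne  $6, $0, L6        | $0=0 $1=10 $2=19 $3=10 $4=9 $5=16 $6=8 $7=65534  [TAKEN]
PC=4  slti  $1, $3, 7        | $0=0 $1=0 $2=19 $3=10 $4=9 $5=16 $6=8 $7=65534
PC=6  xor  $0, $2, $2        | $0=0 $1=0 $2=19 $3=10 $4=9 $5=16 $6=8 $7=65534
PC=7  andi  $2, $2, 10       | $0=0 $1=0 $2=2 $3=10 $4=9 $5=16 $6=8 $7=65534

0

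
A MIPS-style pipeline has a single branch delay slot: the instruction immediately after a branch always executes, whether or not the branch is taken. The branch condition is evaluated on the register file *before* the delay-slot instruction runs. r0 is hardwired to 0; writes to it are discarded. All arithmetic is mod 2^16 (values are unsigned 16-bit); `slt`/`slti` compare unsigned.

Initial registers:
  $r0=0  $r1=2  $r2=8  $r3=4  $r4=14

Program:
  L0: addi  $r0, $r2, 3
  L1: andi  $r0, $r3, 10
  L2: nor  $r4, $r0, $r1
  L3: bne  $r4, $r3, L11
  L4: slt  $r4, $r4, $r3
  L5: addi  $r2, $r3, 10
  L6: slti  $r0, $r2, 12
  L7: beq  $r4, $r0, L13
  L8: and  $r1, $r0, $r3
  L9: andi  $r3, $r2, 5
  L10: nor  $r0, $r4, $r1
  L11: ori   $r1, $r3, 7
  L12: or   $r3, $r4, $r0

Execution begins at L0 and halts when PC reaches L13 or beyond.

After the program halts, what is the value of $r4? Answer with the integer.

0

[0] addi  $r0, $r2, 3  →  {$r0:0, $r1:2, $r2:8, $r3:4, $r4:14}
[1] andi  $r0, $r3, 10  →  {$r0:0, $r1:2, $r2:8, $r3:4, $r4:14}
[2] nor  $r4, $r0, $r1  →  {$r0:0, $r1:2, $r2:8, $r3:4, $r4:65533}
[3] bne  $r4, $r3, L11  →  {$r0:0, $r1:2, $r2:8, $r3:4, $r4:65533}  ⟨branch taken⟩
[4] slt  $r4, $r4, $r3  →  {$r0:0, $r1:2, $r2:8, $r3:4, $r4:0}
[11] ori   $r1, $r3, 7  →  {$r0:0, $r1:7, $r2:8, $r3:4, $r4:0}
[12] or   $r3, $r4, $r0  →  {$r0:0, $r1:7, $r2:8, $r3:0, $r4:0}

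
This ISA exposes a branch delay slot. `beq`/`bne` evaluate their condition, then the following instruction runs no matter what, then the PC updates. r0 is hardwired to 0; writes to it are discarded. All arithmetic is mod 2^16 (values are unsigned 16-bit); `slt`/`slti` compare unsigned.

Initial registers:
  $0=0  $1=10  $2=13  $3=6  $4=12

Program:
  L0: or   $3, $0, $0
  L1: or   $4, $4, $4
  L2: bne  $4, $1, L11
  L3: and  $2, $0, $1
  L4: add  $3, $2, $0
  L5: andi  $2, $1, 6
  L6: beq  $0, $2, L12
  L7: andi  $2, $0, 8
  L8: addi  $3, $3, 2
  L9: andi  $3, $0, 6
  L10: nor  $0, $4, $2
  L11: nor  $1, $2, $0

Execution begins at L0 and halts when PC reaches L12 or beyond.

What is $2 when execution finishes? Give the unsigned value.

0

PC=0  or   $3, $0, $0        | $0=0 $1=10 $2=13 $3=0 $4=12
PC=1  or   $4, $4, $4        | $0=0 $1=10 $2=13 $3=0 $4=12
PC=2  bne  $4, $1, L11       | $0=0 $1=10 $2=13 $3=0 $4=12  [TAKEN]
PC=3  and  $2, $0, $1        | $0=0 $1=10 $2=0 $3=0 $4=12
PC=11 nor  $1, $2, $0        | $0=0 $1=65535 $2=0 $3=0 $4=12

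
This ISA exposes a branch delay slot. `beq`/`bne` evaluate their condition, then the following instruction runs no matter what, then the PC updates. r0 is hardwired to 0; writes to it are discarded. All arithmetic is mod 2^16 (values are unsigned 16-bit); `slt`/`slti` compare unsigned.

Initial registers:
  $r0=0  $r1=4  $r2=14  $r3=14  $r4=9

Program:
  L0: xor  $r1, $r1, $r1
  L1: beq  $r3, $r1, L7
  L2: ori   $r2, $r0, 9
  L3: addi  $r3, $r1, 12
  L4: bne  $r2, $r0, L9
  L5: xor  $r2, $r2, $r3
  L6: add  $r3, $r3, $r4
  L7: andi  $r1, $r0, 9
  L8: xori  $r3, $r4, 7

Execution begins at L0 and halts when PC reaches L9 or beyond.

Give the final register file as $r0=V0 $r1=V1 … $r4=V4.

$r0=0 $r1=0 $r2=5 $r3=12 $r4=9

#0 xor  $r1, $r1, $r1 ; 0/0/14/14/9
#1 beq  $r3, $r1, L7 ; 0/0/14/14/9 ; →fallthru
#2 ori   $r2, $r0, 9 ; 0/0/9/14/9
#3 addi  $r3, $r1, 12 ; 0/0/9/12/9
#4 bne  $r2, $r0, L9 ; 0/0/9/12/9 ; →target
#5 xor  $r2, $r2, $r3 ; 0/0/5/12/9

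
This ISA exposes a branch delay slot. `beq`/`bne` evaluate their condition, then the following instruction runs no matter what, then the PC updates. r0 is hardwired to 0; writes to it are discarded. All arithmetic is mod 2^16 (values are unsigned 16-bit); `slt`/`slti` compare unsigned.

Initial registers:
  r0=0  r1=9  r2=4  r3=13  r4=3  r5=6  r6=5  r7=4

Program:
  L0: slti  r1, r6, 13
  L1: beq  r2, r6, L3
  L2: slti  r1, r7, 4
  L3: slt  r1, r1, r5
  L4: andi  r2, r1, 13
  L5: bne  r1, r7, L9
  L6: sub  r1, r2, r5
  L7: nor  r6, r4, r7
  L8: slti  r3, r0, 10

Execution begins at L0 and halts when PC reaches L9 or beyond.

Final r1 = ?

  step pc=0: slti  r1, r6, 13  regs=(0,1,4,13,3,6,5,4)
  step pc=1: beq  r2, r6, L3  cond=F  regs=(0,1,4,13,3,6,5,4)
  step pc=2: slti  r1, r7, 4  regs=(0,0,4,13,3,6,5,4)
  step pc=3: slt  r1, r1, r5  regs=(0,1,4,13,3,6,5,4)
  step pc=4: andi  r2, r1, 13  regs=(0,1,1,13,3,6,5,4)
  step pc=5: bne  r1, r7, L9  cond=T  regs=(0,1,1,13,3,6,5,4)
  step pc=6: sub  r1, r2, r5  regs=(0,65531,1,13,3,6,5,4)

65531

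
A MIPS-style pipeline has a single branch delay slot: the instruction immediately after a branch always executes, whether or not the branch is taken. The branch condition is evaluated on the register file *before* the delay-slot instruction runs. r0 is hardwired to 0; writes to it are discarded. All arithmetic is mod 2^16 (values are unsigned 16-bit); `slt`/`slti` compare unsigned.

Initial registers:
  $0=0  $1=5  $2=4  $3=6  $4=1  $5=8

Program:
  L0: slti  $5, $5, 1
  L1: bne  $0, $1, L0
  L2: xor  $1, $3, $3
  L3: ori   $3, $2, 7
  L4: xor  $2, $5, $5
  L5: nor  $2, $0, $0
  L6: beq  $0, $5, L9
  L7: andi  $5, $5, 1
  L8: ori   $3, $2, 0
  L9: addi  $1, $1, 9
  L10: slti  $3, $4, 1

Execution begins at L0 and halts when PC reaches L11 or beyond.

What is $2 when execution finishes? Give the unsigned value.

[0] slti  $5, $5, 1  →  {$0:0, $1:5, $2:4, $3:6, $4:1, $5:0}
[1] bne  $0, $1, L0  →  {$0:0, $1:5, $2:4, $3:6, $4:1, $5:0}  ⟨branch taken⟩
[2] xor  $1, $3, $3  →  {$0:0, $1:0, $2:4, $3:6, $4:1, $5:0}
[0] slti  $5, $5, 1  →  {$0:0, $1:0, $2:4, $3:6, $4:1, $5:1}
[1] bne  $0, $1, L0  →  {$0:0, $1:0, $2:4, $3:6, $4:1, $5:1}  ⟨branch fallthrough⟩
[2] xor  $1, $3, $3  →  {$0:0, $1:0, $2:4, $3:6, $4:1, $5:1}
[3] ori   $3, $2, 7  →  {$0:0, $1:0, $2:4, $3:7, $4:1, $5:1}
[4] xor  $2, $5, $5  →  {$0:0, $1:0, $2:0, $3:7, $4:1, $5:1}
[5] nor  $2, $0, $0  →  {$0:0, $1:0, $2:65535, $3:7, $4:1, $5:1}
[6] beq  $0, $5, L9  →  {$0:0, $1:0, $2:65535, $3:7, $4:1, $5:1}  ⟨branch fallthrough⟩
[7] andi  $5, $5, 1  →  {$0:0, $1:0, $2:65535, $3:7, $4:1, $5:1}
[8] ori   $3, $2, 0  →  {$0:0, $1:0, $2:65535, $3:65535, $4:1, $5:1}
[9] addi  $1, $1, 9  →  {$0:0, $1:9, $2:65535, $3:65535, $4:1, $5:1}
[10] slti  $3, $4, 1  →  {$0:0, $1:9, $2:65535, $3:0, $4:1, $5:1}

65535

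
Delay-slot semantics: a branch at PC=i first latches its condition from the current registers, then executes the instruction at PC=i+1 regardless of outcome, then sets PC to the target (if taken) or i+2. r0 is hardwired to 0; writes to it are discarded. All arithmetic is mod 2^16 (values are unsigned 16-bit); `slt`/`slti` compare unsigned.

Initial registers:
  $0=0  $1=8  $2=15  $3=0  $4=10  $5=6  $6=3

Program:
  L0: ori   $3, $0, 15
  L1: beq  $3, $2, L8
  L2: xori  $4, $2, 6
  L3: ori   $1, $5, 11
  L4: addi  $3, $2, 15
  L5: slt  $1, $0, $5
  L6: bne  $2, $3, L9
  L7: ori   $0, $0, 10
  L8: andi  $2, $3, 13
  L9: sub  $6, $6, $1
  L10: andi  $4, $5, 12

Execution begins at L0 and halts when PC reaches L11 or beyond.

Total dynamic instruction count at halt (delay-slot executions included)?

  step pc=0: ori   $3, $0, 15  regs=(0,8,15,15,10,6,3)
  step pc=1: beq  $3, $2, L8  cond=T  regs=(0,8,15,15,10,6,3)
  step pc=2: xori  $4, $2, 6  regs=(0,8,15,15,9,6,3)
  step pc=8: andi  $2, $3, 13  regs=(0,8,13,15,9,6,3)
  step pc=9: sub  $6, $6, $1  regs=(0,8,13,15,9,6,65531)
  step pc=10: andi  $4, $5, 12  regs=(0,8,13,15,4,6,65531)

6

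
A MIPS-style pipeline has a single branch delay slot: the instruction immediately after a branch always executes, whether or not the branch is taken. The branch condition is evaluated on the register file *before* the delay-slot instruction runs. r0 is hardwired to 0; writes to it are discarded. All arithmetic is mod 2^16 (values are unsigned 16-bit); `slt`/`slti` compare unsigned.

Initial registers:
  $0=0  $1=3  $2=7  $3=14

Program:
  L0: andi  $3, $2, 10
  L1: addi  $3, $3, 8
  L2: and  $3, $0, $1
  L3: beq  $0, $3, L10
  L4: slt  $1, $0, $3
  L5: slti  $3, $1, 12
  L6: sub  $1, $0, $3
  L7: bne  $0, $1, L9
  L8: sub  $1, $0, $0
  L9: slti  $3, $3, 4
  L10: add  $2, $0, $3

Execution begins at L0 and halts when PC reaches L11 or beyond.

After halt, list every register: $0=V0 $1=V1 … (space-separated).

$0=0 $1=0 $2=0 $3=0

[0] andi  $3, $2, 10  →  {$0:0, $1:3, $2:7, $3:2}
[1] addi  $3, $3, 8  →  {$0:0, $1:3, $2:7, $3:10}
[2] and  $3, $0, $1  →  {$0:0, $1:3, $2:7, $3:0}
[3] beq  $0, $3, L10  →  {$0:0, $1:3, $2:7, $3:0}  ⟨branch taken⟩
[4] slt  $1, $0, $3  →  {$0:0, $1:0, $2:7, $3:0}
[10] add  $2, $0, $3  →  {$0:0, $1:0, $2:0, $3:0}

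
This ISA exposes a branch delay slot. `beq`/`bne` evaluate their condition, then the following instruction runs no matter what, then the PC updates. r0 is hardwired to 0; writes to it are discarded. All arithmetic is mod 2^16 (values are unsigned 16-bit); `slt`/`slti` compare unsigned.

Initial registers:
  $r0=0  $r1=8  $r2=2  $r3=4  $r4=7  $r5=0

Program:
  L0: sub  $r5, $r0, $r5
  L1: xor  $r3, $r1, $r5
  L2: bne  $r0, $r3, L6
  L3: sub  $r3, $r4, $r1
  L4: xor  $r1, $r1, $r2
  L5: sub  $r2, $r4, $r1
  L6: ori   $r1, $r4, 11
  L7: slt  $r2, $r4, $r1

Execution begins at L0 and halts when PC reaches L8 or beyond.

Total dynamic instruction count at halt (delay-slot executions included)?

6

[0] sub  $r5, $r0, $r5  →  {$r0:0, $r1:8, $r2:2, $r3:4, $r4:7, $r5:0}
[1] xor  $r3, $r1, $r5  →  {$r0:0, $r1:8, $r2:2, $r3:8, $r4:7, $r5:0}
[2] bne  $r0, $r3, L6  →  {$r0:0, $r1:8, $r2:2, $r3:8, $r4:7, $r5:0}  ⟨branch taken⟩
[3] sub  $r3, $r4, $r1  →  {$r0:0, $r1:8, $r2:2, $r3:65535, $r4:7, $r5:0}
[6] ori   $r1, $r4, 11  →  {$r0:0, $r1:15, $r2:2, $r3:65535, $r4:7, $r5:0}
[7] slt  $r2, $r4, $r1  →  {$r0:0, $r1:15, $r2:1, $r3:65535, $r4:7, $r5:0}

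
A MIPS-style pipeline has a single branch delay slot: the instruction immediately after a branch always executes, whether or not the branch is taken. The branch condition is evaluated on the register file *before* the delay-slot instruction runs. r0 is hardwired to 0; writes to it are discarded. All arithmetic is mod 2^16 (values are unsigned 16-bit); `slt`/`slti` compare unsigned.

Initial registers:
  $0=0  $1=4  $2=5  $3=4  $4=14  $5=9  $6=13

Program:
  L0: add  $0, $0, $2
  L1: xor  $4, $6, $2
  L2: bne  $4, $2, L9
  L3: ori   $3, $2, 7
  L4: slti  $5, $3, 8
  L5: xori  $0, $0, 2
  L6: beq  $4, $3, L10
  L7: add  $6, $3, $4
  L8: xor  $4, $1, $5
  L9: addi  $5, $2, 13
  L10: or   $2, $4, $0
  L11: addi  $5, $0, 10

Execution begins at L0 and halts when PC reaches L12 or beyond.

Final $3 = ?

7

#0 add  $0, $0, $2 ; 0/4/5/4/14/9/13
#1 xor  $4, $6, $2 ; 0/4/5/4/8/9/13
#2 bne  $4, $2, L9 ; 0/4/5/4/8/9/13 ; →target
#3 ori   $3, $2, 7 ; 0/4/5/7/8/9/13
#9 addi  $5, $2, 13 ; 0/4/5/7/8/18/13
#10 or   $2, $4, $0 ; 0/4/8/7/8/18/13
#11 addi  $5, $0, 10 ; 0/4/8/7/8/10/13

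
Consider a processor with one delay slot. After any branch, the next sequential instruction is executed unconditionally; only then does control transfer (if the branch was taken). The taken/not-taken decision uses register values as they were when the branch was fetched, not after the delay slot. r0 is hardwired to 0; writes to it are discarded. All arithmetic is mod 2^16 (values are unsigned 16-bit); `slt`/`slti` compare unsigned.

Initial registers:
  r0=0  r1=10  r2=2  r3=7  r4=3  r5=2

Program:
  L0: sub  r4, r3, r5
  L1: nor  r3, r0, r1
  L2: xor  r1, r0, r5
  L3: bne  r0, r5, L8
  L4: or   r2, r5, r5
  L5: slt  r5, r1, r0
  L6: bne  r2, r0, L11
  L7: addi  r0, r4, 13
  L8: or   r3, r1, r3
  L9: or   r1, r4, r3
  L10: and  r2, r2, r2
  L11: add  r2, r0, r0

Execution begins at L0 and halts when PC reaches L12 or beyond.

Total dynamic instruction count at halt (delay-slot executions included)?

PC=0  sub  r4, r3, r5        | r0=0 r1=10 r2=2 r3=7 r4=5 r5=2
PC=1  nor  r3, r0, r1        | r0=0 r1=10 r2=2 r3=65525 r4=5 r5=2
PC=2  xor  r1, r0, r5        | r0=0 r1=2 r2=2 r3=65525 r4=5 r5=2
PC=3  bne  r0, r5, L8        | r0=0 r1=2 r2=2 r3=65525 r4=5 r5=2  [TAKEN]
PC=4  or   r2, r5, r5        | r0=0 r1=2 r2=2 r3=65525 r4=5 r5=2
PC=8  or   r3, r1, r3        | r0=0 r1=2 r2=2 r3=65527 r4=5 r5=2
PC=9  or   r1, r4, r3        | r0=0 r1=65527 r2=2 r3=65527 r4=5 r5=2
PC=10 and  r2, r2, r2        | r0=0 r1=65527 r2=2 r3=65527 r4=5 r5=2
PC=11 add  r2, r0, r0        | r0=0 r1=65527 r2=0 r3=65527 r4=5 r5=2

9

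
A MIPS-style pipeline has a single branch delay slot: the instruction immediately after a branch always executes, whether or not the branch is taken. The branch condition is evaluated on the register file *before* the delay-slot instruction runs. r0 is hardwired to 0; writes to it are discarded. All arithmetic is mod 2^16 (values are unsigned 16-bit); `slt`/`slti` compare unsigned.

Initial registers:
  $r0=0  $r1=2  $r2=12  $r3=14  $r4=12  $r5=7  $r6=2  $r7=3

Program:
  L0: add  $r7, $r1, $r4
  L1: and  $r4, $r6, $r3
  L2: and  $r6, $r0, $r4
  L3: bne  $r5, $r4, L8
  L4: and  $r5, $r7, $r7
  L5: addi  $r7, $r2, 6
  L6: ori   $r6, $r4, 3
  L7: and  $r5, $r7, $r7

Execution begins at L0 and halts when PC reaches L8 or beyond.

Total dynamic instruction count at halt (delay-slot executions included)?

5

[0] add  $r7, $r1, $r4  →  {$r0:0, $r1:2, $r2:12, $r3:14, $r4:12, $r5:7, $r6:2, $r7:14}
[1] and  $r4, $r6, $r3  →  {$r0:0, $r1:2, $r2:12, $r3:14, $r4:2, $r5:7, $r6:2, $r7:14}
[2] and  $r6, $r0, $r4  →  {$r0:0, $r1:2, $r2:12, $r3:14, $r4:2, $r5:7, $r6:0, $r7:14}
[3] bne  $r5, $r4, L8  →  {$r0:0, $r1:2, $r2:12, $r3:14, $r4:2, $r5:7, $r6:0, $r7:14}  ⟨branch taken⟩
[4] and  $r5, $r7, $r7  →  {$r0:0, $r1:2, $r2:12, $r3:14, $r4:2, $r5:14, $r6:0, $r7:14}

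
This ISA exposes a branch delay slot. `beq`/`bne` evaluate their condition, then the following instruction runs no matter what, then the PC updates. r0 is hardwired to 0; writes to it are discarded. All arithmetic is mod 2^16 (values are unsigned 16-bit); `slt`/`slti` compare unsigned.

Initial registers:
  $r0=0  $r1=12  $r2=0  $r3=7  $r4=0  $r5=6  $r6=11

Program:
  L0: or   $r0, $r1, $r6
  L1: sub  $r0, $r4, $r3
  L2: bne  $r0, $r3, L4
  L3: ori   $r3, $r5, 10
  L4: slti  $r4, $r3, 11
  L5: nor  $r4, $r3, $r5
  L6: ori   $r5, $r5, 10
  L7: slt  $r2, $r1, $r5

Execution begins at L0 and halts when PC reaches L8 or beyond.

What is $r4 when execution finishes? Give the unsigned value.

#0 or   $r0, $r1, $r6 ; 0/12/0/7/0/6/11
#1 sub  $r0, $r4, $r3 ; 0/12/0/7/0/6/11
#2 bne  $r0, $r3, L4 ; 0/12/0/7/0/6/11 ; →target
#3 ori   $r3, $r5, 10 ; 0/12/0/14/0/6/11
#4 slti  $r4, $r3, 11 ; 0/12/0/14/0/6/11
#5 nor  $r4, $r3, $r5 ; 0/12/0/14/65521/6/11
#6 ori   $r5, $r5, 10 ; 0/12/0/14/65521/14/11
#7 slt  $r2, $r1, $r5 ; 0/12/1/14/65521/14/11

65521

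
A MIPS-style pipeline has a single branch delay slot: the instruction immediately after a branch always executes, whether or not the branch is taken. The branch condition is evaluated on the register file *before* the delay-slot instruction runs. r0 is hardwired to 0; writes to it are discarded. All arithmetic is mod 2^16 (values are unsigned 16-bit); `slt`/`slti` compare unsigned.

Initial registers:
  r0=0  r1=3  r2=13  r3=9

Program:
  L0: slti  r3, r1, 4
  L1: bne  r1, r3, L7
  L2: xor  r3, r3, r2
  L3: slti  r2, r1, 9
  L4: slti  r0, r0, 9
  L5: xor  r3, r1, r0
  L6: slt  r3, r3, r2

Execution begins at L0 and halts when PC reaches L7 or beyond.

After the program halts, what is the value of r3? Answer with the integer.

PC=0  slti  r3, r1, 4        | r0=0 r1=3 r2=13 r3=1
PC=1  bne  r1, r3, L7        | r0=0 r1=3 r2=13 r3=1  [TAKEN]
PC=2  xor  r3, r3, r2        | r0=0 r1=3 r2=13 r3=12

12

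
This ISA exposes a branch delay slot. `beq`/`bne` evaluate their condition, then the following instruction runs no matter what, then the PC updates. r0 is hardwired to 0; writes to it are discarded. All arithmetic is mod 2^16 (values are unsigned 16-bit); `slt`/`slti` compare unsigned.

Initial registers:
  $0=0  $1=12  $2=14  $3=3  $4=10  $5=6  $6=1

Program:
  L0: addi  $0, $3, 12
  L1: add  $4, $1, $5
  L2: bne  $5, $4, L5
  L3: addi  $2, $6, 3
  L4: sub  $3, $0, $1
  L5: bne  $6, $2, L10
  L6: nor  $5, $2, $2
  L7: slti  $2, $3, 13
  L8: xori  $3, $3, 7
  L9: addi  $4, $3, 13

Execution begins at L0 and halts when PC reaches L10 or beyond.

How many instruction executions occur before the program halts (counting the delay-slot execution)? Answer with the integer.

[0] addi  $0, $3, 12  →  {$0:0, $1:12, $2:14, $3:3, $4:10, $5:6, $6:1}
[1] add  $4, $1, $5  →  {$0:0, $1:12, $2:14, $3:3, $4:18, $5:6, $6:1}
[2] bne  $5, $4, L5  →  {$0:0, $1:12, $2:14, $3:3, $4:18, $5:6, $6:1}  ⟨branch taken⟩
[3] addi  $2, $6, 3  →  {$0:0, $1:12, $2:4, $3:3, $4:18, $5:6, $6:1}
[5] bne  $6, $2, L10  →  {$0:0, $1:12, $2:4, $3:3, $4:18, $5:6, $6:1}  ⟨branch taken⟩
[6] nor  $5, $2, $2  →  {$0:0, $1:12, $2:4, $3:3, $4:18, $5:65531, $6:1}

6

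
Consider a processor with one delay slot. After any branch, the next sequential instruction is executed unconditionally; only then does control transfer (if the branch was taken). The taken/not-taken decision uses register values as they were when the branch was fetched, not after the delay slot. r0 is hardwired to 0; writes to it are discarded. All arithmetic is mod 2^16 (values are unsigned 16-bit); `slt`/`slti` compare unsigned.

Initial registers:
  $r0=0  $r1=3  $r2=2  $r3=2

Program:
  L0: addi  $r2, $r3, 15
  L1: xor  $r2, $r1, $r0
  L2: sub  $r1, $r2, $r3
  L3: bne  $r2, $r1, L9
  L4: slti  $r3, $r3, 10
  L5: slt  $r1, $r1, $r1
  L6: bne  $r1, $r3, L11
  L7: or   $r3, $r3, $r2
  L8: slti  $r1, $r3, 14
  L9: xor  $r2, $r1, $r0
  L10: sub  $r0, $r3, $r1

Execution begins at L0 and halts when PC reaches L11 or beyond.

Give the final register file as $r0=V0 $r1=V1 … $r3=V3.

$r0=0 $r1=1 $r2=1 $r3=1

  step pc=0: addi  $r2, $r3, 15  regs=(0,3,17,2)
  step pc=1: xor  $r2, $r1, $r0  regs=(0,3,3,2)
  step pc=2: sub  $r1, $r2, $r3  regs=(0,1,3,2)
  step pc=3: bne  $r2, $r1, L9  cond=T  regs=(0,1,3,2)
  step pc=4: slti  $r3, $r3, 10  regs=(0,1,3,1)
  step pc=9: xor  $r2, $r1, $r0  regs=(0,1,1,1)
  step pc=10: sub  $r0, $r3, $r1  regs=(0,1,1,1)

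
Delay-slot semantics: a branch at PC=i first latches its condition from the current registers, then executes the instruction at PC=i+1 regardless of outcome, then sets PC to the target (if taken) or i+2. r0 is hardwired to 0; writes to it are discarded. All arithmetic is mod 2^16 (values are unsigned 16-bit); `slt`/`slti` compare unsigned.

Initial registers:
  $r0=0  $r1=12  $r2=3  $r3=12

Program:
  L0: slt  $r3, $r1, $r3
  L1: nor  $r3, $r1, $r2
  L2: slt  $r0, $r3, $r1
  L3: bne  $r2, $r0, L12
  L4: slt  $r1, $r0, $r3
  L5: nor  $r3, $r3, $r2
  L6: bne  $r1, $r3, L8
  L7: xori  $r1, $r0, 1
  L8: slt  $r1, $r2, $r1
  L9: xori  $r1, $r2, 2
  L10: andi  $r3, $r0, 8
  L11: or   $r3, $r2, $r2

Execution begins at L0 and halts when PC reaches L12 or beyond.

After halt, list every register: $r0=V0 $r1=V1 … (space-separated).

$r0=0 $r1=1 $r2=3 $r3=65520

  step pc=0: slt  $r3, $r1, $r3  regs=(0,12,3,0)
  step pc=1: nor  $r3, $r1, $r2  regs=(0,12,3,65520)
  step pc=2: slt  $r0, $r3, $r1  regs=(0,12,3,65520)
  step pc=3: bne  $r2, $r0, L12  cond=T  regs=(0,12,3,65520)
  step pc=4: slt  $r1, $r0, $r3  regs=(0,1,3,65520)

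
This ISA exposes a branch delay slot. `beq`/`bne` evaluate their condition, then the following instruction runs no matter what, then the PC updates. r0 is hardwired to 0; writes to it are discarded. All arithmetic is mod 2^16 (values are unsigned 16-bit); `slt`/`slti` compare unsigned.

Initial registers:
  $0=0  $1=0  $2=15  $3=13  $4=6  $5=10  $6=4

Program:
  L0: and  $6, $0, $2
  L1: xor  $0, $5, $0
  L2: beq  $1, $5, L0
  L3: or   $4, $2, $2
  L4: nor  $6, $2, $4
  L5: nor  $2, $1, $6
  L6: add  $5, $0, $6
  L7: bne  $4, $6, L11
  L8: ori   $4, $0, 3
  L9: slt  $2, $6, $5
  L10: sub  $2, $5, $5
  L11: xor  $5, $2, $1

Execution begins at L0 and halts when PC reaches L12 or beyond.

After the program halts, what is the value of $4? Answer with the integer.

#0 and  $6, $0, $2 ; 0/0/15/13/6/10/0
#1 xor  $0, $5, $0 ; 0/0/15/13/6/10/0
#2 beq  $1, $5, L0 ; 0/0/15/13/6/10/0 ; →fallthru
#3 or   $4, $2, $2 ; 0/0/15/13/15/10/0
#4 nor  $6, $2, $4 ; 0/0/15/13/15/10/65520
#5 nor  $2, $1, $6 ; 0/0/15/13/15/10/65520
#6 add  $5, $0, $6 ; 0/0/15/13/15/65520/65520
#7 bne  $4, $6, L11 ; 0/0/15/13/15/65520/65520 ; →target
#8 ori   $4, $0, 3 ; 0/0/15/13/3/65520/65520
#11 xor  $5, $2, $1 ; 0/0/15/13/3/15/65520

3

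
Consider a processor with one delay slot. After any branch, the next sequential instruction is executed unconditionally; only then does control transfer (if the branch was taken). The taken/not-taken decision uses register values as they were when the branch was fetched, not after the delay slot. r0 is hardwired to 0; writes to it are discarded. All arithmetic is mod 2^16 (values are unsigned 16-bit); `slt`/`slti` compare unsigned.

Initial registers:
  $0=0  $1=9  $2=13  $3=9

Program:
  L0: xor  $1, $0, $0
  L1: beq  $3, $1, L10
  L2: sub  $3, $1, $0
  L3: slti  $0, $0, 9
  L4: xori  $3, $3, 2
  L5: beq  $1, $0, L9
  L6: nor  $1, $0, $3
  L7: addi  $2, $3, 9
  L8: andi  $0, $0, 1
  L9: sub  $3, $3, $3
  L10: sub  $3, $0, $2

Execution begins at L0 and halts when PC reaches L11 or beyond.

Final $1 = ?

65533

#0 xor  $1, $0, $0 ; 0/0/13/9
#1 beq  $3, $1, L10 ; 0/0/13/9 ; →fallthru
#2 sub  $3, $1, $0 ; 0/0/13/0
#3 slti  $0, $0, 9 ; 0/0/13/0
#4 xori  $3, $3, 2 ; 0/0/13/2
#5 beq  $1, $0, L9 ; 0/0/13/2 ; →target
#6 nor  $1, $0, $3 ; 0/65533/13/2
#9 sub  $3, $3, $3 ; 0/65533/13/0
#10 sub  $3, $0, $2 ; 0/65533/13/65523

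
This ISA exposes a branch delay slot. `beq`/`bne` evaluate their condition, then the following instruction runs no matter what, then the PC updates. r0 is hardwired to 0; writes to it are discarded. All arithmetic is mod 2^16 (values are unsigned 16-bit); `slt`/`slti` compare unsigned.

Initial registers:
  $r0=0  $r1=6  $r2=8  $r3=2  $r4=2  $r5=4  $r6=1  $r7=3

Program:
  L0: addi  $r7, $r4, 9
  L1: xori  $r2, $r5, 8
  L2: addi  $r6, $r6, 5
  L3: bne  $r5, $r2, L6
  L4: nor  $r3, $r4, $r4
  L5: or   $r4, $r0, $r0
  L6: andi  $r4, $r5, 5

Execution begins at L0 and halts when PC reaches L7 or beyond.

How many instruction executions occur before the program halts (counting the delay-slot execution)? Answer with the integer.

#0 addi  $r7, $r4, 9 ; 0/6/8/2/2/4/1/11
#1 xori  $r2, $r5, 8 ; 0/6/12/2/2/4/1/11
#2 addi  $r6, $r6, 5 ; 0/6/12/2/2/4/6/11
#3 bne  $r5, $r2, L6 ; 0/6/12/2/2/4/6/11 ; →target
#4 nor  $r3, $r4, $r4 ; 0/6/12/65533/2/4/6/11
#6 andi  $r4, $r5, 5 ; 0/6/12/65533/4/4/6/11

6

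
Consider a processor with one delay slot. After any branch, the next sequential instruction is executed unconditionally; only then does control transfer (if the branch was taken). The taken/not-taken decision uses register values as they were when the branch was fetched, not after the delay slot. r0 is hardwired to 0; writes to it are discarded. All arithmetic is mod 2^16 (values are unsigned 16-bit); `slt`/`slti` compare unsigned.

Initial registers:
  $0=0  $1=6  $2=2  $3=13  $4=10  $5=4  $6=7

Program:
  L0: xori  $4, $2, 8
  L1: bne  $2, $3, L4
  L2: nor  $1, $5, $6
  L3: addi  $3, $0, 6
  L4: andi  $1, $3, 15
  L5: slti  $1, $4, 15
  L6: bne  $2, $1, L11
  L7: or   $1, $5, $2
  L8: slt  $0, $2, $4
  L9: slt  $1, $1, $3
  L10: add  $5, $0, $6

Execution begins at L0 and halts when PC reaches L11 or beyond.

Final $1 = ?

6

PC=0  xori  $4, $2, 8        | $0=0 $1=6 $2=2 $3=13 $4=10 $5=4 $6=7
PC=1  bne  $2, $3, L4        | $0=0 $1=6 $2=2 $3=13 $4=10 $5=4 $6=7  [TAKEN]
PC=2  nor  $1, $5, $6        | $0=0 $1=65528 $2=2 $3=13 $4=10 $5=4 $6=7
PC=4  andi  $1, $3, 15       | $0=0 $1=13 $2=2 $3=13 $4=10 $5=4 $6=7
PC=5  slti  $1, $4, 15       | $0=0 $1=1 $2=2 $3=13 $4=10 $5=4 $6=7
PC=6  bne  $2, $1, L11       | $0=0 $1=1 $2=2 $3=13 $4=10 $5=4 $6=7  [TAKEN]
PC=7  or   $1, $5, $2        | $0=0 $1=6 $2=2 $3=13 $4=10 $5=4 $6=7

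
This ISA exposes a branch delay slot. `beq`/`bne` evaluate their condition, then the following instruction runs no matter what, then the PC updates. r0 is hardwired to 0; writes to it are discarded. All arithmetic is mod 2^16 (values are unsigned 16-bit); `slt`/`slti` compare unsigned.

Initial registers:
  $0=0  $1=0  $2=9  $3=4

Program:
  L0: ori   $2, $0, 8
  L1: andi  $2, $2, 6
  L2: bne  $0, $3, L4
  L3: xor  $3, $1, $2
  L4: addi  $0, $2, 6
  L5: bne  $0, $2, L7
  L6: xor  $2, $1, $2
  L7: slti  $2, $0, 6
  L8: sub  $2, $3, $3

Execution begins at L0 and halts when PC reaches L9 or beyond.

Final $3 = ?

[0] ori   $2, $0, 8  →  {$0:0, $1:0, $2:8, $3:4}
[1] andi  $2, $2, 6  →  {$0:0, $1:0, $2:0, $3:4}
[2] bne  $0, $3, L4  →  {$0:0, $1:0, $2:0, $3:4}  ⟨branch taken⟩
[3] xor  $3, $1, $2  →  {$0:0, $1:0, $2:0, $3:0}
[4] addi  $0, $2, 6  →  {$0:0, $1:0, $2:0, $3:0}
[5] bne  $0, $2, L7  →  {$0:0, $1:0, $2:0, $3:0}  ⟨branch fallthrough⟩
[6] xor  $2, $1, $2  →  {$0:0, $1:0, $2:0, $3:0}
[7] slti  $2, $0, 6  →  {$0:0, $1:0, $2:1, $3:0}
[8] sub  $2, $3, $3  →  {$0:0, $1:0, $2:0, $3:0}

0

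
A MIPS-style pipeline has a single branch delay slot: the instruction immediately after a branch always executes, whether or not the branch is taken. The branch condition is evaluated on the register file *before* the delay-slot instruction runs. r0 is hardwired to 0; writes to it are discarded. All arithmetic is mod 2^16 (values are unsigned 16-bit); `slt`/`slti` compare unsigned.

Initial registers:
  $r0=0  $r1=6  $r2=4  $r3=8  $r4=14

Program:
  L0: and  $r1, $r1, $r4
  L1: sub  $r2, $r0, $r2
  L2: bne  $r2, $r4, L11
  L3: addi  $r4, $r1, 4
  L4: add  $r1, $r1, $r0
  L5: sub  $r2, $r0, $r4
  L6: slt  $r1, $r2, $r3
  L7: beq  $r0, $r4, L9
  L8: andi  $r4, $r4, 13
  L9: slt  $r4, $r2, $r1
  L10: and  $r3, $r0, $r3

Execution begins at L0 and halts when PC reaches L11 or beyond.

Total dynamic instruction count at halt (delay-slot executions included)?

4

[0] and  $r1, $r1, $r4  →  {$r0:0, $r1:6, $r2:4, $r3:8, $r4:14}
[1] sub  $r2, $r0, $r2  →  {$r0:0, $r1:6, $r2:65532, $r3:8, $r4:14}
[2] bne  $r2, $r4, L11  →  {$r0:0, $r1:6, $r2:65532, $r3:8, $r4:14}  ⟨branch taken⟩
[3] addi  $r4, $r1, 4  →  {$r0:0, $r1:6, $r2:65532, $r3:8, $r4:10}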